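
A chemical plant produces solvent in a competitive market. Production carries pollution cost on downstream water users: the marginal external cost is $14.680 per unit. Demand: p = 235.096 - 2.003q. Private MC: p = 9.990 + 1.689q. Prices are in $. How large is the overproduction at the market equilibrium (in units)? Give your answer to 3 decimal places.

3.976 units

Market equilibrium (private): 9.990 + 1.689q = 235.096 - 2.003q → q_m = 60.9713.
Social marginal cost = private MC + MEC = 24.670 + 1.689q.
Set SMC = demand: 24.670 + 1.689q = 235.096 - 2.003q → q* = 56.9951.
Gap = |60.9713 − 56.9951| = 3.9762.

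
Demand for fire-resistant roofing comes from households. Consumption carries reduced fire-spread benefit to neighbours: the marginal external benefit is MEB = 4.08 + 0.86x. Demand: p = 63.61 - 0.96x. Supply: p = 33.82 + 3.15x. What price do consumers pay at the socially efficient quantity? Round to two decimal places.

Social marginal benefit = demand + MEB = 67.69 - 0.10x.
Set SMB = MC: 67.69 - 0.10x = 33.82 + 3.15x → x* = 10.4215.
Consumer price on the demand curve at x*: 63.61 − 0.96×10.4215 = 53.6054.

P = 53.61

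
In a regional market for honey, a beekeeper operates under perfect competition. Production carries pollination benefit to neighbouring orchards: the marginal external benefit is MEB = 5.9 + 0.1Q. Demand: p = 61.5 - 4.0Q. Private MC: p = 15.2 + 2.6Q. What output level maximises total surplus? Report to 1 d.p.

Social marginal cost = private MC − MEB = 9.3 + 2.5Q.
Set SMC = demand: 9.3 + 2.5Q = 61.5 - 4.0Q → Q* = 8.0308.

Q* = 8.0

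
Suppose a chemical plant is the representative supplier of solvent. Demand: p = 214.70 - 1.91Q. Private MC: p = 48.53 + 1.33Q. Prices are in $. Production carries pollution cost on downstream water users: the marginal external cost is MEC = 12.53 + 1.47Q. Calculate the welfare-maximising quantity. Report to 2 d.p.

Social marginal cost = private MC + MEC = 61.06 + 2.80Q.
Set SMC = demand: 61.06 + 2.80Q = 214.70 - 1.91Q → Q* = 32.6200.

Q* = 32.62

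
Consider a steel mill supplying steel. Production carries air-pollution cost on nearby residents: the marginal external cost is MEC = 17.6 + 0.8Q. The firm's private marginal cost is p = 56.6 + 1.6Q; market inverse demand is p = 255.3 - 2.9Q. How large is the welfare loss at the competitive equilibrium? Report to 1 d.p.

Market equilibrium (private): 56.6 + 1.6Q = 255.3 - 2.9Q → Q_m = 44.1556.
Social marginal cost = private MC + MEC = 74.2 + 2.4Q.
Set SMC = demand: 74.2 + 2.4Q = 255.3 - 2.9Q → Q* = 34.1698.
The welfare-loss triangle has base |Q_m − Q*| and height MEC(Q_m) (the vertical gap between SMC and demand is zero at Q* and MEC at Q_m).
DWL = ½ × 9.9858 × 52.9244 = 264.2462.

DWL = 264.2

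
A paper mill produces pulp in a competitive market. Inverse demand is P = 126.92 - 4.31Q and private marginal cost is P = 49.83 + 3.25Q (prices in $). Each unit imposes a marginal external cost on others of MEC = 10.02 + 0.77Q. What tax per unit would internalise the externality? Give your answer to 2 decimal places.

tax = $16.22 per unit

Social marginal cost = private MC + MEC = 59.85 + 4.02Q.
Set SMC = demand: 59.85 + 4.02Q = 126.92 - 4.31Q → Q* = 8.0516.
The Pigouvian tax equals MEC at Q*: 10.02 + 0.77×8.0516 = 16.2197.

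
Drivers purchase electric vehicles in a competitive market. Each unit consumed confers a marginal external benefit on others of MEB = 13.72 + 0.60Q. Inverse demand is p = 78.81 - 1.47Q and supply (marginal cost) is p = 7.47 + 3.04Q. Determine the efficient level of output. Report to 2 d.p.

Social marginal benefit = demand + MEB = 92.53 - 0.87Q.
Set SMB = MC: 92.53 - 0.87Q = 7.47 + 3.04Q → Q* = 21.7545.

Q* = 21.75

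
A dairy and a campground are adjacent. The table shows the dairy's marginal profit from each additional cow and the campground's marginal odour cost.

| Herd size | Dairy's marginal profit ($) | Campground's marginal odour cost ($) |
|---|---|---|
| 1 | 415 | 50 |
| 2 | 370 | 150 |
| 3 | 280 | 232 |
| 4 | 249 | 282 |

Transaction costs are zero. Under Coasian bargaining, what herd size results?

Bargaining reaches the level where marginal profit last exceeds marginal odour cost.
That holds through level 3 (280 ≥ 232) but not at 4 (249 < 282).

3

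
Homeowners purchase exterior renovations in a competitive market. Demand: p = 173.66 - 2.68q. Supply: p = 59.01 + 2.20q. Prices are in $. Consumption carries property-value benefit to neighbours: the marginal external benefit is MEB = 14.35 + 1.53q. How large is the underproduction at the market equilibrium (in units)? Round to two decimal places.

15.01 units

Market equilibrium (private): 59.01 + 2.20q = 173.66 - 2.68q → q_m = 23.4939.
Social marginal benefit = demand + MEB = 188.01 - 1.15q.
Set SMB = MC: 188.01 - 1.15q = 59.01 + 2.20q → q* = 38.5075.
Gap = |23.4939 − 38.5075| = 15.0136.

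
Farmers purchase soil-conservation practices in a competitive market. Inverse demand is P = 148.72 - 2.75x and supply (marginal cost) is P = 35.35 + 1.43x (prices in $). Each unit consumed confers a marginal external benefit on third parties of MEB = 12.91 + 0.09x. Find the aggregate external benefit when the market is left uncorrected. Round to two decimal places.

$383.25

Market equilibrium (private): 35.35 + 1.43x = 148.72 - 2.75x → x_m = 27.1220.
Total external benefit = ∫₀^{x_m} (12.91 + 0.09x) dx = 12.91×27.1220 + ½×0.09×27.1220² = 383.2471.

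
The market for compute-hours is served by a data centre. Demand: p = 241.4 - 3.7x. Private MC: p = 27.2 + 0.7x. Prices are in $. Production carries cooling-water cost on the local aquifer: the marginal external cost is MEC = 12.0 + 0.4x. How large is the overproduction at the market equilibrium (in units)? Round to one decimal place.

Market equilibrium (private): 27.2 + 0.7x = 241.4 - 3.7x → x_m = 48.6818.
Social marginal cost = private MC + MEC = 39.2 + 1.1x.
Set SMC = demand: 39.2 + 1.1x = 241.4 - 3.7x → x* = 42.1250.
Gap = |48.6818 − 42.1250| = 6.5568.

6.6 units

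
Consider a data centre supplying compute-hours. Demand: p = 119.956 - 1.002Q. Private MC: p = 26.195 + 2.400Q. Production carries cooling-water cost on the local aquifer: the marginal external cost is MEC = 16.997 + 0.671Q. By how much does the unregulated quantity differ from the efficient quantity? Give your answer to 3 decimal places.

8.714 units

Market equilibrium (private): 26.195 + 2.400Q = 119.956 - 1.002Q → Q_m = 27.5606.
Social marginal cost = private MC + MEC = 43.192 + 3.071Q.
Set SMC = demand: 43.192 + 3.071Q = 119.956 - 1.002Q → Q* = 18.8470.
Gap = |27.5606 − 18.8470| = 8.7136.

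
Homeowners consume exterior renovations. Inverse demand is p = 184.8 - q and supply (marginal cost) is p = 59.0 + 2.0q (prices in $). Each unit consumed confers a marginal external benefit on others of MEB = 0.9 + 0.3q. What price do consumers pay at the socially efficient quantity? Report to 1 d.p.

P = $137.9

Social marginal benefit = demand + MEB = 185.7 - 0.7q.
Set SMB = MC: 185.7 - 0.7q = 59.0 + 2.0q → q* = 46.9259.
Consumer price on the demand curve at q*: 184.8 − 1.0×46.9259 = 137.8741.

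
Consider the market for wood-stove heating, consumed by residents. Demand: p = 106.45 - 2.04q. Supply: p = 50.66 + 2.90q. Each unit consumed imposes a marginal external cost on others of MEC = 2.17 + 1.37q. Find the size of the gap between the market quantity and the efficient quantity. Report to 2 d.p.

2.80 units

Market equilibrium (private): 50.66 + 2.90q = 106.45 - 2.04q → q_m = 11.2935.
Social marginal benefit = demand − MEC = 104.28 - 3.41q.
Set SMB = MC: 104.28 - 3.41q = 50.66 + 2.90q → q* = 8.4976.
Gap = |11.2935 − 8.4976| = 2.7959.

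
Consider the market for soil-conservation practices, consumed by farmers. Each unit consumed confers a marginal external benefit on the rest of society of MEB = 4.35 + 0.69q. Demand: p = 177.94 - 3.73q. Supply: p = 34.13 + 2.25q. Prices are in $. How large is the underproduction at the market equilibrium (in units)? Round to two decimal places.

Market equilibrium (private): 34.13 + 2.25q = 177.94 - 3.73q → q_m = 24.0485.
Social marginal benefit = demand + MEB = 182.29 - 3.04q.
Set SMB = MC: 182.29 - 3.04q = 34.13 + 2.25q → q* = 28.0076.
Gap = |24.0485 − 28.0076| = 3.9591.

3.96 units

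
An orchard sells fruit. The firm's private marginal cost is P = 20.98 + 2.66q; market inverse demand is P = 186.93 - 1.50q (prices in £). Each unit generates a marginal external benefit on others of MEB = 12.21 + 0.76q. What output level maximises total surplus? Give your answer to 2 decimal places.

q* = 52.40

Social marginal cost = private MC − MEB = 8.77 + 1.90q.
Set SMC = demand: 8.77 + 1.90q = 186.93 - 1.50q → q* = 52.4000.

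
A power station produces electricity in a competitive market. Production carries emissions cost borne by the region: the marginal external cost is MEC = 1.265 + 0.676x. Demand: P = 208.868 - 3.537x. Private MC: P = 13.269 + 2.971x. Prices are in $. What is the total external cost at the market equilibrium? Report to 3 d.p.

Market equilibrium (private): 13.269 + 2.971x = 208.868 - 3.537x → x_m = 30.0552.
Total external cost = ∫₀^{x_m} (1.265 + 0.676x) dx = 1.265×30.0552 + ½×0.676×30.0552² = 343.3403.

$343.340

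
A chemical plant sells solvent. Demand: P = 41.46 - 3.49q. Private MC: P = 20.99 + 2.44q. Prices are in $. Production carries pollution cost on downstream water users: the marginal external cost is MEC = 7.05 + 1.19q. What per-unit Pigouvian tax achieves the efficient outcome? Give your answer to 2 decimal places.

Social marginal cost = private MC + MEC = 28.04 + 3.63q.
Set SMC = demand: 28.04 + 3.63q = 41.46 - 3.49q → q* = 1.8848.
The Pigouvian tax equals MEC at q*: 7.05 + 1.19×1.8848 = 9.2929.

tax = $9.29 per unit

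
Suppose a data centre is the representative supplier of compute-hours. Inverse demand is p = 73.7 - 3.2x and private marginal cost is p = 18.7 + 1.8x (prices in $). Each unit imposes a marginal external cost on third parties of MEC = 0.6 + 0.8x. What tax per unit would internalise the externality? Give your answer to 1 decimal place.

Social marginal cost = private MC + MEC = 19.3 + 2.6x.
Set SMC = demand: 19.3 + 2.6x = 73.7 - 3.2x → x* = 9.3793.
The Pigouvian tax equals MEC at x*: 0.6 + 0.8×9.3793 = 8.1034.

tax = $8.1 per unit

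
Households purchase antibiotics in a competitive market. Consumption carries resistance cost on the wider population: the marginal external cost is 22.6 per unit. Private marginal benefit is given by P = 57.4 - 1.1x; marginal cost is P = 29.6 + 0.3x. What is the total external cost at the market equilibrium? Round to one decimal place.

Market equilibrium (private): 29.6 + 0.3x = 57.4 - 1.1x → x_m = 19.8571.
Total external cost = MEC × x_m = 22.6 × 19.8571 = 448.7705.

448.8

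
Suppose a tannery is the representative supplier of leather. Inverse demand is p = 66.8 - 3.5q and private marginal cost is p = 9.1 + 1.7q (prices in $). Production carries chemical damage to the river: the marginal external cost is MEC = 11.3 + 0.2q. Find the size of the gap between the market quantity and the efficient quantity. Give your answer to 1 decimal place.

2.5 units

Market equilibrium (private): 9.1 + 1.7q = 66.8 - 3.5q → q_m = 11.0962.
Social marginal cost = private MC + MEC = 20.4 + 1.9q.
Set SMC = demand: 20.4 + 1.9q = 66.8 - 3.5q → q* = 8.5926.
Gap = |11.0962 − 8.5926| = 2.5036.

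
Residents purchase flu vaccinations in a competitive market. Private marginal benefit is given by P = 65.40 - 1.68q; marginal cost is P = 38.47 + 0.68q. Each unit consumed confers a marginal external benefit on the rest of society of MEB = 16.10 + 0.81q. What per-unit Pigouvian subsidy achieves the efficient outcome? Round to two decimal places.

subsidy = 38.59 per unit

Social marginal benefit = demand + MEB = 81.50 - 0.87q.
Set SMB = MC: 81.50 - 0.87q = 38.47 + 0.68q → q* = 27.7613.
The Pigouvian subsidy equals MEB at q*: 16.10 + 0.81×27.7613 = 38.5867.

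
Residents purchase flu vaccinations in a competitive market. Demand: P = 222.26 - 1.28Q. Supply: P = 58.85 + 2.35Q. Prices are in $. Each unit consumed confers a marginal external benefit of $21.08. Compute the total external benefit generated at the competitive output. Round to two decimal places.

Market equilibrium (private): 58.85 + 2.35Q = 222.26 - 1.28Q → Q_m = 45.0165.
Total external benefit = MEB × Q_m = 21.08 × 45.0165 = 948.9478.

$948.95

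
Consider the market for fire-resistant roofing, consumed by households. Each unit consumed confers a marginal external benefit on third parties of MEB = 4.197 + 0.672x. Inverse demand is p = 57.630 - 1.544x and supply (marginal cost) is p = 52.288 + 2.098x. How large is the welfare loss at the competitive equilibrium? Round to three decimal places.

DWL = 4.522

Market equilibrium (private): 52.288 + 2.098x = 57.630 - 1.544x → x_m = 1.4668.
Social marginal benefit = demand + MEB = 61.827 - 0.872x.
Set SMB = MC: 61.827 - 0.872x = 52.288 + 2.098x → x* = 3.2118.
Height of the DWL triangle at x_m is SMB(x_m) − MC(x_m) = MEB(x_m) = 5.1827.
DWL = ½ × 1.7450 × 5.1827 = 4.5219.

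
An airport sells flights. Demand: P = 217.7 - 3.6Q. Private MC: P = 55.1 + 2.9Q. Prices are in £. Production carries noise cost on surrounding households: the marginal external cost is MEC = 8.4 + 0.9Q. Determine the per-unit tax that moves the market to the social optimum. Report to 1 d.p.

Social marginal cost = private MC + MEC = 63.5 + 3.8Q.
Set SMC = demand: 63.5 + 3.8Q = 217.7 - 3.6Q → Q* = 20.8378.
The Pigouvian tax equals MEC at Q*: 8.4 + 0.9×20.8378 = 27.1540.

tax = £27.2 per unit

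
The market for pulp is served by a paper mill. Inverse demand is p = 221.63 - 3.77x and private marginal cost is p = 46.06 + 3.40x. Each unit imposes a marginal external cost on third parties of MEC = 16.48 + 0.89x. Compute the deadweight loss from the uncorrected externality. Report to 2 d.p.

Market equilibrium (private): 46.06 + 3.40x = 221.63 - 3.77x → x_m = 24.4868.
Social marginal cost = private MC + MEC = 62.54 + 4.29x.
Set SMC = demand: 62.54 + 4.29x = 221.63 - 3.77x → x* = 19.7382.
The welfare-loss triangle has base |x_m − x*| and height MEC(x_m) (the vertical gap between SMC and demand is zero at x* and MEC at x_m).
DWL = ½ × 4.7486 × 38.2732 = 90.8721.

DWL = 90.87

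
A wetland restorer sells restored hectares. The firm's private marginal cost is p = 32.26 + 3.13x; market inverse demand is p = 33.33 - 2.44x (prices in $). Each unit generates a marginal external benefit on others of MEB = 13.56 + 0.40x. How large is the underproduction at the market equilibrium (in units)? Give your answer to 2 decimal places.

2.64 units

Market equilibrium (private): 32.26 + 3.13x = 33.33 - 2.44x → x_m = 0.1921.
Social marginal cost = private MC − MEB = 18.70 + 2.73x.
Set SMC = demand: 18.70 + 2.73x = 33.33 - 2.44x → x* = 2.8298.
Gap = |0.1921 − 2.8298| = 2.6377.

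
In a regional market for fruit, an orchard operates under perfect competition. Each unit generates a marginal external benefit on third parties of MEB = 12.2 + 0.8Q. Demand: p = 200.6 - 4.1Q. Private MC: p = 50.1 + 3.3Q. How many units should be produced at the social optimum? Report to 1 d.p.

Social marginal cost = private MC − MEB = 37.9 + 2.5Q.
Set SMC = demand: 37.9 + 2.5Q = 200.6 - 4.1Q → Q* = 24.6515.

Q* = 24.7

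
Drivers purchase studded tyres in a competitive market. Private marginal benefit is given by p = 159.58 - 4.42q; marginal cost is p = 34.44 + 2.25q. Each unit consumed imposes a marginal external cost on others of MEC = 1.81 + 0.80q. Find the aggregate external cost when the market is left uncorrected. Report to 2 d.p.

174.76

Market equilibrium (private): 34.44 + 2.25q = 159.58 - 4.42q → q_m = 18.7616.
Total external cost = ∫₀^{q_m} (1.81 + 0.80q) dq = 1.81×18.7616 + ½×0.80×18.7616² = 174.7575.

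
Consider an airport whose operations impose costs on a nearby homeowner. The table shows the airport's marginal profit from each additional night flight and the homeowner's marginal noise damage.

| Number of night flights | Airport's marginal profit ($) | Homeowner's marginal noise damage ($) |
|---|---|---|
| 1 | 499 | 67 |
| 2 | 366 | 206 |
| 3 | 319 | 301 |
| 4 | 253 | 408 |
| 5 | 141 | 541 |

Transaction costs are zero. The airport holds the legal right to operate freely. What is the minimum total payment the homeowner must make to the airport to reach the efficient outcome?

$394

Left alone the airport would choose level 5 (marginal profit stays positive).
Efficient level: k* = 3 (marginal profit ≥ marginal noise damage through 3).
The homeowner must at least cover the airport's forgone profit from cutting 5→3: 253 + 141 = 394.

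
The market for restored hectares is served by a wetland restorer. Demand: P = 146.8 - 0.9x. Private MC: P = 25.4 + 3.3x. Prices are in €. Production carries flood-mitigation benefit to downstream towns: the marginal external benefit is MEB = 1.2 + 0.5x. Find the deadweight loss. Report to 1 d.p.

Market equilibrium (private): 25.4 + 3.3x = 146.8 - 0.9x → x_m = 28.9048.
Social marginal cost = private MC − MEB = 24.2 + 2.8x.
Set SMC = demand: 24.2 + 2.8x = 146.8 - 0.9x → x* = 33.1351.
Between x* and x_m the wedge demand − SMC runs linearly from 0 to MEB(x_m), so the loss is a triangle.
DWL = ½ × 4.2303 × 15.6524 = 33.1072.

DWL = €33.1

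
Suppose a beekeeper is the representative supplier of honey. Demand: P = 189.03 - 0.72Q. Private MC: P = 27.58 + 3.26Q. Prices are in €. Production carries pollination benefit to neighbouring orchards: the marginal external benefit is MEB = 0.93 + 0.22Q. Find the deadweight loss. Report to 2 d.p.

DWL = €12.91

Market equilibrium (private): 27.58 + 3.26Q = 189.03 - 0.72Q → Q_m = 40.5653.
Social marginal cost = private MC − MEB = 26.65 + 3.04Q.
Set SMC = demand: 26.65 + 3.04Q = 189.03 - 0.72Q → Q* = 43.1862.
The loss is the area between SMC and demand from Q* to Q_m; with linear curves that's a triangle of height MEB(Q_m).
DWL = ½ × 2.6209 × 9.8544 = 12.9137.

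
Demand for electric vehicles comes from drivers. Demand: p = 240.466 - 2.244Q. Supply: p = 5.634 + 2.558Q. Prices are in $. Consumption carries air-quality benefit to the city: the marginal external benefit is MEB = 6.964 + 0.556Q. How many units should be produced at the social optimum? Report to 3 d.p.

Social marginal benefit = demand + MEB = 247.430 - 1.688Q.
Set SMB = MC: 247.430 - 1.688Q = 5.634 + 2.558Q → Q* = 56.9468.

Q* = 56.947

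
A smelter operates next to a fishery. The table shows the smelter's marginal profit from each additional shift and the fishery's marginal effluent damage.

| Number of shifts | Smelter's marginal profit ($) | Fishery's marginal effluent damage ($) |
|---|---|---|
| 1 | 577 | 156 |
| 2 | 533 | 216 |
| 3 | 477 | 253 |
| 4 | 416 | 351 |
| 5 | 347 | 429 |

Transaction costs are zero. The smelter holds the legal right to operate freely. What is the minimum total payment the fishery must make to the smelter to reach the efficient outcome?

Left alone the smelter would choose level 5 (marginal profit stays positive).
Efficient level: k* = 4 (marginal profit ≥ marginal effluent damage through 4).
The fishery must at least cover the smelter's forgone profit from cutting 5→4: 347 = 347.

$347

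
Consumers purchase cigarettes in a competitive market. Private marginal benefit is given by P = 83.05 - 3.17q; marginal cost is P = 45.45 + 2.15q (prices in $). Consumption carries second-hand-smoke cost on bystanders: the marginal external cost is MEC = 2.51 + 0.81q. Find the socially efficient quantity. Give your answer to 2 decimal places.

q* = 5.72

Social marginal benefit = demand − MEC = 80.54 - 3.98q.
Set SMB = MC: 80.54 - 3.98q = 45.45 + 2.15q → q* = 5.7243.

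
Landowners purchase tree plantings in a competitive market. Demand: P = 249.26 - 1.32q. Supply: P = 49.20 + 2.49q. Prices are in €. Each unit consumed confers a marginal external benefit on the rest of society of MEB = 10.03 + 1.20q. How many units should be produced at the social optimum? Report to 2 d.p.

Social marginal benefit = demand + MEB = 259.29 - 0.12q.
Set SMB = MC: 259.29 - 0.12q = 49.20 + 2.49q → q* = 80.4943.

q* = 80.49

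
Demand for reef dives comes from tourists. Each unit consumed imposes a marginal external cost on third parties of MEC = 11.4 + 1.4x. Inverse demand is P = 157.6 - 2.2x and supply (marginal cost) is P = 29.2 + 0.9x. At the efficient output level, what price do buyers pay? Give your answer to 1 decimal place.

P = 100.4

Social marginal benefit = demand − MEC = 146.2 - 3.6x.
Set SMB = MC: 146.2 - 3.6x = 29.2 + 0.9x → x* = 26.0000.
Consumer price on the demand curve at x*: 157.6 − 2.2×26.0000 = 100.4000.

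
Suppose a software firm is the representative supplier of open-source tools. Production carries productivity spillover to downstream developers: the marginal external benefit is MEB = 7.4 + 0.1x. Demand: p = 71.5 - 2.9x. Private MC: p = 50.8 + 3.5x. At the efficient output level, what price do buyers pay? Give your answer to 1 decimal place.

Social marginal cost = private MC − MEB = 43.4 + 3.4x.
Set SMC = demand: 43.4 + 3.4x = 71.5 - 2.9x → x* = 4.4603.
Consumer price on the demand curve at x*: 71.5 − 2.9×4.4603 = 58.5651.

P = 58.6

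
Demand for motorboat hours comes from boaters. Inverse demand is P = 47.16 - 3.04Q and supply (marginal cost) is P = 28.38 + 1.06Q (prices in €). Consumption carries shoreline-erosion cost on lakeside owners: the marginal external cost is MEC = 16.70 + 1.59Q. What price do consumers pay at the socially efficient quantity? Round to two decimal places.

P = €46.05

Social marginal benefit = demand − MEC = 30.46 - 4.63Q.
Set SMB = MC: 30.46 - 4.63Q = 28.38 + 1.06Q → Q* = 0.3656.
Consumer price on the demand curve at Q*: 47.16 − 3.04×0.3656 = 46.0486.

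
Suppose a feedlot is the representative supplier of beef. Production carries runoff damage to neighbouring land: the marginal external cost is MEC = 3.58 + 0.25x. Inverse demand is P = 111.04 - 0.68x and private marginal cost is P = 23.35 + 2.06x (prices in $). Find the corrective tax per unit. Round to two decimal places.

Social marginal cost = private MC + MEC = 26.93 + 2.31x.
Set SMC = demand: 26.93 + 2.31x = 111.04 - 0.68x → x* = 28.1304.
The Pigouvian tax equals MEC at x*: 3.58 + 0.25×28.1304 = 10.6126.

tax = $10.61 per unit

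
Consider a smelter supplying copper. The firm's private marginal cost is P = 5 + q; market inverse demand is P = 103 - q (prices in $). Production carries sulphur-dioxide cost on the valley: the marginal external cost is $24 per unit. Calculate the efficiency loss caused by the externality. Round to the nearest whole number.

DWL = $144

Market equilibrium (private): 5 + q = 103 - q → q_m = 49.0000.
Social marginal cost = private MC + MEC = 29 + q.
Set SMC = demand: 29 + q = 103 - q → q* = 37.0000.
The welfare-loss triangle has base |q_m − q*| and height MEC(q_m) (the vertical gap between SMC and demand is zero at q* and MEC at q_m).
DWL = ½ × 12.0000 × 24.0000 = 144.0000.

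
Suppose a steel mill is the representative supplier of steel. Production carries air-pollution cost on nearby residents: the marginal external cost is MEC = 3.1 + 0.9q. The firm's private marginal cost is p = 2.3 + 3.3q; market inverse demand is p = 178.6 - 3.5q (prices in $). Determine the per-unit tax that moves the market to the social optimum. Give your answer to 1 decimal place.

tax = $23.3 per unit

Social marginal cost = private MC + MEC = 5.4 + 4.2q.
Set SMC = demand: 5.4 + 4.2q = 178.6 - 3.5q → q* = 22.4935.
The Pigouvian tax equals MEC at q*: 3.1 + 0.9×22.4935 = 23.3442.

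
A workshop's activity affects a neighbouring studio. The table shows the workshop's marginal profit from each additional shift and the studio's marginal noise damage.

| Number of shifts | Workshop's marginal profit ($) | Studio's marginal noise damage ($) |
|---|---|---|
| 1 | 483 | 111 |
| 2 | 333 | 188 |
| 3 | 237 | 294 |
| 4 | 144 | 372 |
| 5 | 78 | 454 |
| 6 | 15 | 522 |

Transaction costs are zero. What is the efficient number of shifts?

2

Bargaining reaches the level where marginal profit last exceeds marginal noise damage.
That holds through level 2 (333 ≥ 188) but not at 3 (237 < 294).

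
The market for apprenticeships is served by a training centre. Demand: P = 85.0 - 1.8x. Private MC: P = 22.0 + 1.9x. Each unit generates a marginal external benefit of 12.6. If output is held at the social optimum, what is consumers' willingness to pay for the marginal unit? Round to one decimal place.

P = 48.2

Social marginal cost = private MC − MEB = 9.4 + 1.9x.
Set SMC = demand: 9.4 + 1.9x = 85.0 - 1.8x → x* = 20.4324.
Consumer price on the demand curve at x*: 85.0 − 1.8×20.4324 = 48.2217.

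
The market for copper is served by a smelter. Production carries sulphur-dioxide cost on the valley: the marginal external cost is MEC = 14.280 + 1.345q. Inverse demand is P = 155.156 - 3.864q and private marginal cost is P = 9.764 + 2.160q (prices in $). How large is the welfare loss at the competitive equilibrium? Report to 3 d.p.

DWL = $148.245

Market equilibrium (private): 9.764 + 2.160q = 155.156 - 3.864q → q_m = 24.1355.
Social marginal cost = private MC + MEC = 24.044 + 3.505q.
Set SMC = demand: 24.044 + 3.505q = 155.156 - 3.864q → q* = 17.7924.
Height of the DWL triangle at q_m is SMC(q_m) − demand(q_m) = MEC(q_m) = 46.7422.
DWL = ½ × 6.3431 × 46.7422 = 148.2452.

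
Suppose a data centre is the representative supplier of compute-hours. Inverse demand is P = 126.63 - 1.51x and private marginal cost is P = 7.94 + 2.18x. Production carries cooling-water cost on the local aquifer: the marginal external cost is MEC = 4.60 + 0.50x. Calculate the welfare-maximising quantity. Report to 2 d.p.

Social marginal cost = private MC + MEC = 12.54 + 2.68x.
Set SMC = demand: 12.54 + 2.68x = 126.63 - 1.51x → x* = 27.2291.

x* = 27.23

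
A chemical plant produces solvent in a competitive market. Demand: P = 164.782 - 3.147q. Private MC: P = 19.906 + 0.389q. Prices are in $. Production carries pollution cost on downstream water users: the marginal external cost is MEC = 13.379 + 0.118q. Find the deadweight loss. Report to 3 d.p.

DWL = $45.394

Market equilibrium (private): 19.906 + 0.389q = 164.782 - 3.147q → q_m = 40.9717.
Social marginal cost = private MC + MEC = 33.285 + 0.507q.
Set SMC = demand: 33.285 + 0.507q = 164.782 - 3.147q → q* = 35.9871.
Height of the DWL triangle at q_m is SMC(q_m) − demand(q_m) = MEC(q_m) = 18.2137.
DWL = ½ × 4.9846 × 18.2137 = 45.3940.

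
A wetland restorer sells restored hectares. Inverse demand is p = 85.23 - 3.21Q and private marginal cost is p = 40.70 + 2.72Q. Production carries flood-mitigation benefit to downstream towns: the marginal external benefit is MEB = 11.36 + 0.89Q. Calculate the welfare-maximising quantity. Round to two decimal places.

Q* = 11.09

Social marginal cost = private MC − MEB = 29.34 + 1.83Q.
Set SMC = demand: 29.34 + 1.83Q = 85.23 - 3.21Q → Q* = 11.0893.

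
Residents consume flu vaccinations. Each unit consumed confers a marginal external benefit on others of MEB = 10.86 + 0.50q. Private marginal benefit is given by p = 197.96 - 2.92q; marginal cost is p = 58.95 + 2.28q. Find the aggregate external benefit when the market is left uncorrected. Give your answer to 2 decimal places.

468.98

Market equilibrium (private): 58.95 + 2.28q = 197.96 - 2.92q → q_m = 26.7327.
Total external benefit = ∫₀^{q_m} (10.86 + 0.50q) dq = 10.86×26.7327 + ½×0.50×26.7327² = 468.9764.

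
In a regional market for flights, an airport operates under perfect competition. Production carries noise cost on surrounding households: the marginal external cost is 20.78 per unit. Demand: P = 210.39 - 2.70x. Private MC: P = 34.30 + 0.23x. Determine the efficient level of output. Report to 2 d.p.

Social marginal cost = private MC + MEC = 55.08 + 0.23x.
Set SMC = demand: 55.08 + 0.23x = 210.39 - 2.70x → x* = 53.0068.

x* = 53.01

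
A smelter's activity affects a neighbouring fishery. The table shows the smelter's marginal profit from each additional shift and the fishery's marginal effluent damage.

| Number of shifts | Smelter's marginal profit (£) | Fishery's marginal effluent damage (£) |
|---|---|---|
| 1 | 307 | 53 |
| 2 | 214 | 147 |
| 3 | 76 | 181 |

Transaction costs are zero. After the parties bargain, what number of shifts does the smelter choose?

2

Bargaining reaches the level where marginal profit last exceeds marginal effluent damage.
That holds through level 2 (214 ≥ 147) but not at 3 (76 < 181).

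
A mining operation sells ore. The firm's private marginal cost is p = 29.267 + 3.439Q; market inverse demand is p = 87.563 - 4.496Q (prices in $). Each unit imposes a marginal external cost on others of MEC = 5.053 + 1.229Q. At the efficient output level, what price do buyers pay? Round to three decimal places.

P = $61.441

Social marginal cost = private MC + MEC = 34.320 + 4.668Q.
Set SMC = demand: 34.320 + 4.668Q = 87.563 - 4.496Q → Q* = 5.8100.
Consumer price on the demand curve at Q*: 87.563 − 4.496×5.8100 = 61.4412.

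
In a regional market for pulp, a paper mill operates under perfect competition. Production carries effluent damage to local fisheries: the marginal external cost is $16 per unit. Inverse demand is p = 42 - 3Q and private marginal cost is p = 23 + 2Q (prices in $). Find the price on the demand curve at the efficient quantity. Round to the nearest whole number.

Social marginal cost = private MC + MEC = 39 + 2Q.
Set SMC = demand: 39 + 2Q = 42 - 3Q → Q* = 0.6000.
Consumer price on the demand curve at Q*: 42 − 3×0.6000 = 40.2000.

P = $40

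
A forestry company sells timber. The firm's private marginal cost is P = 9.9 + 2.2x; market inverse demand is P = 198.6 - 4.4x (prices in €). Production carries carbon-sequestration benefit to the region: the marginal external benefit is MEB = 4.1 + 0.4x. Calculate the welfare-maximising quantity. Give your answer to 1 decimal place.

x* = 31.1

Social marginal cost = private MC − MEB = 5.8 + 1.8x.
Set SMC = demand: 5.8 + 1.8x = 198.6 - 4.4x → x* = 31.0968.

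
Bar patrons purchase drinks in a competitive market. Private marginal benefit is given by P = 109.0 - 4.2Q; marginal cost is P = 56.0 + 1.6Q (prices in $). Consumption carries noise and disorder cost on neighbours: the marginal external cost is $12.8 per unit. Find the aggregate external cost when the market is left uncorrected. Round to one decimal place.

Market equilibrium (private): 56.0 + 1.6Q = 109.0 - 4.2Q → Q_m = 9.1379.
Total external cost = MEC × Q_m = 12.8 × 9.1379 = 116.9651.

$117.0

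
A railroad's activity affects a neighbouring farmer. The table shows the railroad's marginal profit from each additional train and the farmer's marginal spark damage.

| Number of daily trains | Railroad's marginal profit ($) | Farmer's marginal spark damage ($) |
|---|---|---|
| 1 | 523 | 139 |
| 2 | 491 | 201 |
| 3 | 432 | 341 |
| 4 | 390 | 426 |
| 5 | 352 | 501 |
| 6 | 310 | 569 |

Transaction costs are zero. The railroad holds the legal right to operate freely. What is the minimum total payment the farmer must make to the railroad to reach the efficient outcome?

Left alone the railroad would choose level 6 (marginal profit stays positive).
Efficient level: k* = 3 (marginal profit ≥ marginal spark damage through 3).
The farmer must at least cover the railroad's forgone profit from cutting 6→3: 390 + 352 + 310 = 1052.

$1052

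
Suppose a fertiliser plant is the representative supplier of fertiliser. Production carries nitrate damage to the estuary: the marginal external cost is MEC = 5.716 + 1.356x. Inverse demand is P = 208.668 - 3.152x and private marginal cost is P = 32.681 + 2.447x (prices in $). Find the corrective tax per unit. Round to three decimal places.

Social marginal cost = private MC + MEC = 38.397 + 3.803x.
Set SMC = demand: 38.397 + 3.803x = 208.668 - 3.152x → x* = 24.4818.
The Pigouvian tax equals MEC at x*: 5.716 + 1.356×24.4818 = 38.9133.

tax = $38.913 per unit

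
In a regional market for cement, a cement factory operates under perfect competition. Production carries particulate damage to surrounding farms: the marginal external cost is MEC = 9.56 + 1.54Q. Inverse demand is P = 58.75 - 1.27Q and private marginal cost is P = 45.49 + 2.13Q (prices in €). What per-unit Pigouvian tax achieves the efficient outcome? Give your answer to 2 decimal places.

Social marginal cost = private MC + MEC = 55.05 + 3.67Q.
Set SMC = demand: 55.05 + 3.67Q = 58.75 - 1.27Q → Q* = 0.7490.
The Pigouvian tax equals MEC at Q*: 9.56 + 1.54×0.7490 = 10.7135.

tax = €10.71 per unit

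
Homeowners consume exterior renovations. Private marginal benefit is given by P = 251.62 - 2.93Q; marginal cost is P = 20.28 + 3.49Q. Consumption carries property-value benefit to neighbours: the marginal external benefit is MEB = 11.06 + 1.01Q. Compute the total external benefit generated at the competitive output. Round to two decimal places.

Market equilibrium (private): 20.28 + 3.49Q = 251.62 - 2.93Q → Q_m = 36.0343.
Total external benefit = ∫₀^{Q_m} (11.06 + 1.01Q) dQ = 11.06×36.0343 + ½×1.01×36.0343² = 1054.2671.

1054.27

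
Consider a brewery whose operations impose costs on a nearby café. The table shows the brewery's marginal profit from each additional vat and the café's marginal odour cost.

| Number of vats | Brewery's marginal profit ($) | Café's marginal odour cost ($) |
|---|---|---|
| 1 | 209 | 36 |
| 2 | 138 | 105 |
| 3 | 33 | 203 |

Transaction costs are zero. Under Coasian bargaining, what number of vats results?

2

Bargaining reaches the level where marginal profit last exceeds marginal odour cost.
That holds through level 2 (138 ≥ 105) but not at 3 (33 < 203).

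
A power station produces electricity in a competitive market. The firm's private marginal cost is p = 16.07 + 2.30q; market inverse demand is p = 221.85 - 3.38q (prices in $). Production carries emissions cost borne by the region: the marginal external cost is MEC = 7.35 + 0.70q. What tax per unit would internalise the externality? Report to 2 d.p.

tax = $29.12 per unit

Social marginal cost = private MC + MEC = 23.42 + 3.00q.
Set SMC = demand: 23.42 + 3.00q = 221.85 - 3.38q → q* = 31.1019.
The Pigouvian tax equals MEC at q*: 7.35 + 0.70×31.1019 = 29.1213.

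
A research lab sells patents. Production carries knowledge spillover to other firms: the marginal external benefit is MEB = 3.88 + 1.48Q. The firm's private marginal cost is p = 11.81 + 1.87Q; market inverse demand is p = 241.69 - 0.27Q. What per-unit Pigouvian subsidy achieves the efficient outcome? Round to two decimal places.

Social marginal cost = private MC − MEB = 7.93 + 0.39Q.
Set SMC = demand: 7.93 + 0.39Q = 241.69 - 0.27Q → Q* = 354.1818.
The Pigouvian subsidy equals MEB at Q*: 3.88 + 1.48×354.1818 = 528.0691.

subsidy = 528.07 per unit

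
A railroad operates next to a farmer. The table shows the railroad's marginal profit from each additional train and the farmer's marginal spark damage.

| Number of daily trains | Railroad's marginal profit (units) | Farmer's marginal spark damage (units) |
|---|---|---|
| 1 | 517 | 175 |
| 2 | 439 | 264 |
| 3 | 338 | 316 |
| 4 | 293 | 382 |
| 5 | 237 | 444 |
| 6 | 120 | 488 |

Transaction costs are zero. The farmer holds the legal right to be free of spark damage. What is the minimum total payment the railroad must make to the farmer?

755

Efficient level: marginal profit ≥ marginal spark damage through level 3, so k* = 3.
With the farmer holding the right, the railroad must at least compensate total damage at k*: 175 + 264 + 316 = 755.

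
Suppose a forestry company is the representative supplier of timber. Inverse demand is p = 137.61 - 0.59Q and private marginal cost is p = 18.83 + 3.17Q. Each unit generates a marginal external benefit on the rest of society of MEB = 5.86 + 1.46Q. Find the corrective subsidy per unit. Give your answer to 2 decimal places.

Social marginal cost = private MC − MEB = 12.97 + 1.71Q.
Set SMC = demand: 12.97 + 1.71Q = 137.61 - 0.59Q → Q* = 54.1913.
The Pigouvian subsidy equals MEB at Q*: 5.86 + 1.46×54.1913 = 84.9793.

subsidy = 84.98 per unit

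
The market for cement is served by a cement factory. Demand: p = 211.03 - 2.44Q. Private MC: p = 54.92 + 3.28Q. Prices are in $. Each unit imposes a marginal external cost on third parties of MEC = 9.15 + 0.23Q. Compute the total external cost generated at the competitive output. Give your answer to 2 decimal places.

$335.38

Market equilibrium (private): 54.92 + 3.28Q = 211.03 - 2.44Q → Q_m = 27.2920.
Total external cost = ∫₀^{Q_m} (9.15 + 0.23Q) dQ = 9.15×27.2920 + ½×0.23×27.2920² = 335.3799.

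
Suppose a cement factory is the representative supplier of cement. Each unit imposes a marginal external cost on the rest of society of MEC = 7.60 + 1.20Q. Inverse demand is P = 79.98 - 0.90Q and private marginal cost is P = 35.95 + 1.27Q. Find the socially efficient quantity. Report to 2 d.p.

Q* = 10.81

Social marginal cost = private MC + MEC = 43.55 + 2.47Q.
Set SMC = demand: 43.55 + 2.47Q = 79.98 - 0.90Q → Q* = 10.8101.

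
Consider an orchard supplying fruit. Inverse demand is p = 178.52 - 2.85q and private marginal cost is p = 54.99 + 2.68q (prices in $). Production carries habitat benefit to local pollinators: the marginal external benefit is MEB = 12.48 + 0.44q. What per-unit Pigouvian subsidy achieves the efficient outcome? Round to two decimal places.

subsidy = $24.24 per unit

Social marginal cost = private MC − MEB = 42.51 + 2.24q.
Set SMC = demand: 42.51 + 2.24q = 178.52 - 2.85q → q* = 26.7210.
The Pigouvian subsidy equals MEB at q*: 12.48 + 0.44×26.7210 = 24.2372.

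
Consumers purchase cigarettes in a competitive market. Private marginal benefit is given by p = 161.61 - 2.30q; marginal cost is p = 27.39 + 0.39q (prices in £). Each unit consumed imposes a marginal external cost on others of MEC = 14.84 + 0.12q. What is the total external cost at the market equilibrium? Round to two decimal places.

£889.83

Market equilibrium (private): 27.39 + 0.39q = 161.61 - 2.30q → q_m = 49.8959.
Total external cost = ∫₀^{q_m} (14.84 + 0.12q) dq = 14.84×49.8959 + ½×0.12×49.8959² = 889.8312.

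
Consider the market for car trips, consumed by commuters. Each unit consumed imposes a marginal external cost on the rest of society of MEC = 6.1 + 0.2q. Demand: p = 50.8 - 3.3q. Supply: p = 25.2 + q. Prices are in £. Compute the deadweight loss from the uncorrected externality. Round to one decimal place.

Market equilibrium (private): 25.2 + q = 50.8 - 3.3q → q_m = 5.9535.
Social marginal benefit = demand − MEC = 44.7 - 3.5q.
Set SMB = MC: 44.7 - 3.5q = 25.2 + q → q* = 4.3333.
The welfare-loss triangle has base |q_m − q*| and height MEC(q_m) (the vertical gap between SMB and MC is zero at q* and MEC at q_m).
DWL = ½ × 1.6202 × 7.2907 = 5.9062.

DWL = £5.9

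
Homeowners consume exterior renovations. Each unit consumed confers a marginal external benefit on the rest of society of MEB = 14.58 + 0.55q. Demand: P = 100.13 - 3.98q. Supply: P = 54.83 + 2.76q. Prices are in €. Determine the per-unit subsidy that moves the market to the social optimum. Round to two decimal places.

subsidy = €19.90 per unit

Social marginal benefit = demand + MEB = 114.71 - 3.43q.
Set SMB = MC: 114.71 - 3.43q = 54.83 + 2.76q → q* = 9.6737.
The Pigouvian subsidy equals MEB at q*: 14.58 + 0.55×9.6737 = 19.9005.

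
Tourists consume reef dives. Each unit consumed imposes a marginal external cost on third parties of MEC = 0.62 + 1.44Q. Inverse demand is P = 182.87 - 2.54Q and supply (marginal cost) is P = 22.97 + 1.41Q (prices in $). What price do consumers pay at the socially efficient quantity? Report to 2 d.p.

Social marginal benefit = demand − MEC = 182.25 - 3.98Q.
Set SMB = MC: 182.25 - 3.98Q = 22.97 + 1.41Q → Q* = 29.5510.
Consumer price on the demand curve at Q*: 182.87 − 2.54×29.5510 = 107.8105.

P = $107.81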